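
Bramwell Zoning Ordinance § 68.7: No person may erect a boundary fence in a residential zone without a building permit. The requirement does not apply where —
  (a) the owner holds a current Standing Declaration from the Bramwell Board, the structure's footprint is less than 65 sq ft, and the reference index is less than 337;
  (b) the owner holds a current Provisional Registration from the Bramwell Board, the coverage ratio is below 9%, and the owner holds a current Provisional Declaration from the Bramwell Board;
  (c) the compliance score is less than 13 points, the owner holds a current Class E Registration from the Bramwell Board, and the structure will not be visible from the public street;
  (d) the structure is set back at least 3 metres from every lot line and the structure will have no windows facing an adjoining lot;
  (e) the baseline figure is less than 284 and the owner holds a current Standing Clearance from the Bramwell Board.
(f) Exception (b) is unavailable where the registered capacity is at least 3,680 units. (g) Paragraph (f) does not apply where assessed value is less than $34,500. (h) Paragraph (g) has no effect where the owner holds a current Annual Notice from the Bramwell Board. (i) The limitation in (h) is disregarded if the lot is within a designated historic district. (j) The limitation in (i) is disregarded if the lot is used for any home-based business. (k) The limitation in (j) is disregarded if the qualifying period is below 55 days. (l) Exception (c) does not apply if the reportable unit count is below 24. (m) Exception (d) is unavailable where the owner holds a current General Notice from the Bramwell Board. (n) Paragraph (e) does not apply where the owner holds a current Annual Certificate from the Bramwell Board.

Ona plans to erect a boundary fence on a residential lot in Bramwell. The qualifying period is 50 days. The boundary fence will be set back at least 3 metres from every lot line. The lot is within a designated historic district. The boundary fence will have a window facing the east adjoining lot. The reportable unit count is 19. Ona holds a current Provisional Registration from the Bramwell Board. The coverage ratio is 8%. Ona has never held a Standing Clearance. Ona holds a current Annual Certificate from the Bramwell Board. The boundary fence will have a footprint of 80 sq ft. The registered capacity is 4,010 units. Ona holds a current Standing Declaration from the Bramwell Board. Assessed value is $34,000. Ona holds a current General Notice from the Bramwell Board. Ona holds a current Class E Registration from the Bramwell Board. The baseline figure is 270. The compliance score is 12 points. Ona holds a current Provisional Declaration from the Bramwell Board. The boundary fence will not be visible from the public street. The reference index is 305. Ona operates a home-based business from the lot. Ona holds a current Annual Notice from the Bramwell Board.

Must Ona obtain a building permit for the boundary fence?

No — exception (b) applies; Ona does not need a building permit.

Exception (a) fails — the structure's footprint is 80 sq ft, not less than 65 sq ft.
Exception (b)'s conditions are all satisfied: a current Provisional Registration is held; the coverage ratio is 8%, below the 9% limit; a current Provisional Declaration is held. Considering the limiting provisions: (f) would limit (b) — the registered capacity is 4,010 units, meeting the 3,680 units threshold — but (g) sets (f) aside: (g) operates against (f): assessed value is $34,000, less than the $34,500 limit. (h) would limit (g) — a current Annual Notice is held — but (i) sets (h) aside: (i) operates against (h): the lot is in a historic district. (j) would limit (i) — a home-based business operates on the lot — but (k) sets (j) aside: (k) operates against (j): the qualifying period is 50 days, below the 55 days limit. So (b) applies.
Exception (c) is satisfied on its face — the compliance score is 12 points, less than the 13 points limit; a current Class E Registration is held; the structure will not be visible from the street. But applying paragraph (l): (l) is engaged — the reportable unit count is 19, below the 24 limit. So (c) is unavailable.
Exception (d) does not apply: a window faces an adjoining lot.
Exception (e) does not apply: there is no Standing Clearance in force.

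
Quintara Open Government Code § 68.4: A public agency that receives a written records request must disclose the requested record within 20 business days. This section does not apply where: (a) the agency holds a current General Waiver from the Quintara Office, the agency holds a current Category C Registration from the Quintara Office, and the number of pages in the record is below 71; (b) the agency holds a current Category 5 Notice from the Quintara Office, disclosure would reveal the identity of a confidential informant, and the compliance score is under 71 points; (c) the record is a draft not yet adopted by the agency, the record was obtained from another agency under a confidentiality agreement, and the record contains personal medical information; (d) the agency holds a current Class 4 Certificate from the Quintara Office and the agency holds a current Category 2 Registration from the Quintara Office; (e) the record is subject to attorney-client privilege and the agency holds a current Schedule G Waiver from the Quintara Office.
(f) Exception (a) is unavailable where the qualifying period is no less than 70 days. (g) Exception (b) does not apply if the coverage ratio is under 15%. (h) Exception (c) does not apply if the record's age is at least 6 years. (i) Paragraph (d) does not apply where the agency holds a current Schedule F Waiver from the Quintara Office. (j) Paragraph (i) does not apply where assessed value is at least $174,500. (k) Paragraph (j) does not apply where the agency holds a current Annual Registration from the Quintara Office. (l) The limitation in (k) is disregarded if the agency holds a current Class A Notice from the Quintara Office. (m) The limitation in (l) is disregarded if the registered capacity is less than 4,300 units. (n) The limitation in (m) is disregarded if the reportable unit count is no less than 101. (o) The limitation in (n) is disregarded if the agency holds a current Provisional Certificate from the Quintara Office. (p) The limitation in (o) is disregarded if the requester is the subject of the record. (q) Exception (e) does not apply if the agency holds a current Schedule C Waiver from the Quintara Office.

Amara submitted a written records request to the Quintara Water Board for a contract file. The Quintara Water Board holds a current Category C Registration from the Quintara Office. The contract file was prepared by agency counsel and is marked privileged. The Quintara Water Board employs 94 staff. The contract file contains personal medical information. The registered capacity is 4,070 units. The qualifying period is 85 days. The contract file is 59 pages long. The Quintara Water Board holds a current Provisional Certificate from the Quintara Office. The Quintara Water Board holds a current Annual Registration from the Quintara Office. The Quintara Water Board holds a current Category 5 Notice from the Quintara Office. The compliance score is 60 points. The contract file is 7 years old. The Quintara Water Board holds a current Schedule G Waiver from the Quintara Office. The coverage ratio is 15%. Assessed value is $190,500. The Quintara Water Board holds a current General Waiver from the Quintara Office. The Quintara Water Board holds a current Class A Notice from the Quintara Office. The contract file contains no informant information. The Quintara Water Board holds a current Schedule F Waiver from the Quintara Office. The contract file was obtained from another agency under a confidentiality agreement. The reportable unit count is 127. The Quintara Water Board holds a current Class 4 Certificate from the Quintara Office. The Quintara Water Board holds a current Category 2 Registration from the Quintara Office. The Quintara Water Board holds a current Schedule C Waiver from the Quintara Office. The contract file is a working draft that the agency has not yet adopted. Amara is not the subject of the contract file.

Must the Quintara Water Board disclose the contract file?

Yes — the Quintara Water Board must disclose the contract file.

Exception (a) is satisfied on its face — a current General Waiver is held; a current Category C Registration is held; the number of pages in the record is 59, below the 71 limit. But applying paragraph (f): (f) applies — the qualifying period is 85 days, meeting the 70 days threshold. Exception (a) does not apply.
Exception (b) does not apply: the contract file contains no informant information.
Exception (c)'s conditions are all satisfied: the contract file is an unadopted draft; the contract file was obtained under a confidentiality agreement; the contract file contains personal medical information. Turning to paragraph (h): (h) applies — the record's age is 7 years, meeting the 6 years threshold. So (c) is unavailable.
Exception (d)'s conditions are all satisfied: a current Class 4 Certificate is held; a current Category 2 Registration is held. But: (i) operates against (d): a current Schedule F Waiver is held. (j) would limit (i) — assessed value is $190,500, meeting the $174,500 threshold — but (k) sets (j) aside: (k) operates against (j): a current Annual Registration is held. (l) would limit (k) — a current Class A Notice is held — but (m) sets (l) aside: (m) operates against (l): the registered capacity is 4,070 units, less than the 4,300 units limit. (n) applies (the reportable unit count is 127, meeting the 101 threshold), but is displaced by (o): (o) is engaged — a current Provisional Certificate is held. (p), which would lift (o), is not triggered — Amara is not the subject of the contract file. Exception (d) does not apply.
All of (e)'s requirements are met (the contract file is privileged; a current Schedule G Waiver is held). But applying paragraph (q): (q) is triggered — a current Schedule C Waiver is held. Exception (e) does not apply.
No exception applies. The general rule governs.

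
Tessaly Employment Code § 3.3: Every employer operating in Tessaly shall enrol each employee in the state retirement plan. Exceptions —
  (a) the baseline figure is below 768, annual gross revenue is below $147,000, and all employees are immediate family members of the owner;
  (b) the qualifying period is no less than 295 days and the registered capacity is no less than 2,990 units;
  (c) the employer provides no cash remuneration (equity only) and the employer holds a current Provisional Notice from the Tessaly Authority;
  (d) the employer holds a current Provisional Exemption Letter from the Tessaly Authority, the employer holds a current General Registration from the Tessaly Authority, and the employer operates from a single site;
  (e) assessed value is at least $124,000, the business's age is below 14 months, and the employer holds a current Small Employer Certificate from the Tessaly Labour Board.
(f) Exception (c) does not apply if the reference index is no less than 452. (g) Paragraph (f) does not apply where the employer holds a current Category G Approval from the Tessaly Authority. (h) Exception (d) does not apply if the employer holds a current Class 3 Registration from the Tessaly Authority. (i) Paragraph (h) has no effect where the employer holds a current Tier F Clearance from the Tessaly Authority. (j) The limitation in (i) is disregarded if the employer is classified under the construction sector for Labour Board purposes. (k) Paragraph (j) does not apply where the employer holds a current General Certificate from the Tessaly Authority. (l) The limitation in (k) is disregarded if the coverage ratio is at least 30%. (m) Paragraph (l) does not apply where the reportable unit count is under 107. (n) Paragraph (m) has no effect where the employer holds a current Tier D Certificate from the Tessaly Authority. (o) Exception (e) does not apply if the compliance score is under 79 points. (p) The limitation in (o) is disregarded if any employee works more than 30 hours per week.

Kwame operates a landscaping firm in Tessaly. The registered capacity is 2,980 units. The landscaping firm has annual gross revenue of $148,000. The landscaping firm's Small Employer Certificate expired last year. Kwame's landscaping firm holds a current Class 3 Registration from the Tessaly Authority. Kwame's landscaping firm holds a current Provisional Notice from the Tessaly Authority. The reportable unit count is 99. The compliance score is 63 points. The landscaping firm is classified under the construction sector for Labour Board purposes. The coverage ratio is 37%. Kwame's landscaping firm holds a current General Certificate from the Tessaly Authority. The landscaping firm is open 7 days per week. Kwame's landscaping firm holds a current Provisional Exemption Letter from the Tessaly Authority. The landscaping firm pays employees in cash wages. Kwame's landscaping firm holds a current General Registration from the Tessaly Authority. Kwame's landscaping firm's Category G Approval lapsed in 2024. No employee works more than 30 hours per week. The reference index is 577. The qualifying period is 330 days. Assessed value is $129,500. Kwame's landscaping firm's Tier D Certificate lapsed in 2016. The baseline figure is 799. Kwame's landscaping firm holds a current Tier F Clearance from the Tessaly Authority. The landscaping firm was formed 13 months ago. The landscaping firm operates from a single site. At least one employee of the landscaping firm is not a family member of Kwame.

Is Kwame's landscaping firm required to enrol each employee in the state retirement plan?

No — exception (d) applies; Kwame's landscaping firm is not required to enrol each employee in the state retirement plan.

Exception (a) does not apply: the baseline figure is 799, not below 768.
Exception (b) does not apply: the registered capacity is 2,980 units, short of 2,990 units.
Exception (c) does not apply: employees are paid cash wages.
Exception (d): a current Provisional Exemption Letter is held; a current General Registration is held; the employer operates from a single site — every condition holds. Considering the limiting provisions: (h) would limit (d) — a current Class 3 Registration is held — but (i) sets (h) aside: (i) operates — a current Tier F Clearance is held. (j) would limit (i) — the landscaping firm is classified under the construction sector — but (k) sets (j) aside: (k) applies — a current General Certificate is held. (l) is triggered (the coverage ratio is 37%, meeting the 30% threshold), but yields to (m): (m) is engaged — the reportable unit count is 99, under the 107 limit. (n), which would lift (m), is inapplicable — no current Tier D Certificate is held. (d) remains available.
Exception (e) fails — the Small Employer Certificate has expired.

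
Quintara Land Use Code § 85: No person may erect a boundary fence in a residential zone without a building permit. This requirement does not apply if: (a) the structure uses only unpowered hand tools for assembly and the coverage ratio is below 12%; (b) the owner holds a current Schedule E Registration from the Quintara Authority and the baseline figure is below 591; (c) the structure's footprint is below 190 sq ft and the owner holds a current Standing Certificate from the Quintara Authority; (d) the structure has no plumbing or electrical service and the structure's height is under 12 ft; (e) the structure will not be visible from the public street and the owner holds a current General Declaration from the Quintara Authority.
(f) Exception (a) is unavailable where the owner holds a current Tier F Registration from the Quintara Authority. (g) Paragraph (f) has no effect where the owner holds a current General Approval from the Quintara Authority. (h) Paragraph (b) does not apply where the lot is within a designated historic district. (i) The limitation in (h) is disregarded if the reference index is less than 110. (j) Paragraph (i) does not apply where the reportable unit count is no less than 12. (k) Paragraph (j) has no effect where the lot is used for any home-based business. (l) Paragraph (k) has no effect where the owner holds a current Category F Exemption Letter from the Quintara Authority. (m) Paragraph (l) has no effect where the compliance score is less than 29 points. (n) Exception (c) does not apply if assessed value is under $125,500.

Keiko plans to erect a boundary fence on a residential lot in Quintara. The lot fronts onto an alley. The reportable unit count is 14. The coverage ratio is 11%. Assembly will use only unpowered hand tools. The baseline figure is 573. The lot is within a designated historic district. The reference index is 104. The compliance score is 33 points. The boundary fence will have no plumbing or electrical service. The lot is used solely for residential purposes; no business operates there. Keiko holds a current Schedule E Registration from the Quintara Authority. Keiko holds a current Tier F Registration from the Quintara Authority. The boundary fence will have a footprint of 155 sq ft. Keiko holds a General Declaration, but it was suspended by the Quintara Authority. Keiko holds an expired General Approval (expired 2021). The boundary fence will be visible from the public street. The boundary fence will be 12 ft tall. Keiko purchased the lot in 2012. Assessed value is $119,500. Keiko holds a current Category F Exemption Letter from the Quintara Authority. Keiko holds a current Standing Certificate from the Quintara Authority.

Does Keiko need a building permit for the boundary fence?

All of (a)'s requirements are met (assembly uses only hand tools; the coverage ratio is 11%, below the 12% limit). But: (f) operates against (a): a current Tier F Registration is held. (g), which would lift (f), does not operate here — the General Approval is not current. (a) is therefore removed.
Exception (b)'s conditions are all satisfied: a current Schedule E Registration is held; the baseline figure is 573, below the 591 limit. But applying paragraphs (h)–(m): (h) operates — the lot is in a historic district. (i) would limit (h) — the reference index is 104, less than the 110 limit — but (j) sets (i) aside: (j) is engaged — the reportable unit count is 14, meeting the 12 threshold. (k) is not triggered (the lot is solely residential), so (j) stands. (b) is therefore removed.
All of (c)'s requirements are met (the structure's footprint is 155 sq ft, below the 190 sq ft limit; a current Standing Certificate is held). But: (n) operates against (c): assessed value is $119,500, under the $125,500 limit. (c) is therefore removed.
Exception (d) does not apply: the structure's height is 12 ft, not under 12 ft.
Exception (e) does not apply: the structure will be visible from the street.
No exception is made out. Keiko falls within the general rule.

Yes — Keiko must obtain a building permit.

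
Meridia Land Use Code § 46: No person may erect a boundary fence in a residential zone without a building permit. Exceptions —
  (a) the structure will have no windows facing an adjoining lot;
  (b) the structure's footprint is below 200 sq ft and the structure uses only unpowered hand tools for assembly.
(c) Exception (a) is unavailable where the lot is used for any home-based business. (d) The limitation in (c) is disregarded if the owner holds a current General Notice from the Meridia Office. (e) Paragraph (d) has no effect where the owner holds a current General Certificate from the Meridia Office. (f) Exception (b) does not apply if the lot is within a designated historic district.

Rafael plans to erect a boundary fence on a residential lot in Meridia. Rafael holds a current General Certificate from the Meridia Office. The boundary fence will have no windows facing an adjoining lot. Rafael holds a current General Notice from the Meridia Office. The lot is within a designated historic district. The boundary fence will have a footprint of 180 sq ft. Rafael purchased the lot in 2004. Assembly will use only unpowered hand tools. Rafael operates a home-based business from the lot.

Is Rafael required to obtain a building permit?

Exception (a): no windows face an adjoining lot — every condition holds. However, paragraphs (c)–(e) must be considered: (c) operates against (a): a home-based business operates on the lot. (d) would limit (c) — a current General Notice is held — but (e) sets (d) aside: (e) applies — a current General Certificate is held. So (a) is unavailable.
Exception (b)'s conditions are all satisfied: the structure's footprint is 180 sq ft, below the 200 sq ft limit; assembly uses only hand tools. But applying paragraph (f): (f) operates — the lot is in a historic district. Exception (b) does not apply.
Every exception is unavailable, so the rule governs.

Yes — Rafael must obtain a building permit.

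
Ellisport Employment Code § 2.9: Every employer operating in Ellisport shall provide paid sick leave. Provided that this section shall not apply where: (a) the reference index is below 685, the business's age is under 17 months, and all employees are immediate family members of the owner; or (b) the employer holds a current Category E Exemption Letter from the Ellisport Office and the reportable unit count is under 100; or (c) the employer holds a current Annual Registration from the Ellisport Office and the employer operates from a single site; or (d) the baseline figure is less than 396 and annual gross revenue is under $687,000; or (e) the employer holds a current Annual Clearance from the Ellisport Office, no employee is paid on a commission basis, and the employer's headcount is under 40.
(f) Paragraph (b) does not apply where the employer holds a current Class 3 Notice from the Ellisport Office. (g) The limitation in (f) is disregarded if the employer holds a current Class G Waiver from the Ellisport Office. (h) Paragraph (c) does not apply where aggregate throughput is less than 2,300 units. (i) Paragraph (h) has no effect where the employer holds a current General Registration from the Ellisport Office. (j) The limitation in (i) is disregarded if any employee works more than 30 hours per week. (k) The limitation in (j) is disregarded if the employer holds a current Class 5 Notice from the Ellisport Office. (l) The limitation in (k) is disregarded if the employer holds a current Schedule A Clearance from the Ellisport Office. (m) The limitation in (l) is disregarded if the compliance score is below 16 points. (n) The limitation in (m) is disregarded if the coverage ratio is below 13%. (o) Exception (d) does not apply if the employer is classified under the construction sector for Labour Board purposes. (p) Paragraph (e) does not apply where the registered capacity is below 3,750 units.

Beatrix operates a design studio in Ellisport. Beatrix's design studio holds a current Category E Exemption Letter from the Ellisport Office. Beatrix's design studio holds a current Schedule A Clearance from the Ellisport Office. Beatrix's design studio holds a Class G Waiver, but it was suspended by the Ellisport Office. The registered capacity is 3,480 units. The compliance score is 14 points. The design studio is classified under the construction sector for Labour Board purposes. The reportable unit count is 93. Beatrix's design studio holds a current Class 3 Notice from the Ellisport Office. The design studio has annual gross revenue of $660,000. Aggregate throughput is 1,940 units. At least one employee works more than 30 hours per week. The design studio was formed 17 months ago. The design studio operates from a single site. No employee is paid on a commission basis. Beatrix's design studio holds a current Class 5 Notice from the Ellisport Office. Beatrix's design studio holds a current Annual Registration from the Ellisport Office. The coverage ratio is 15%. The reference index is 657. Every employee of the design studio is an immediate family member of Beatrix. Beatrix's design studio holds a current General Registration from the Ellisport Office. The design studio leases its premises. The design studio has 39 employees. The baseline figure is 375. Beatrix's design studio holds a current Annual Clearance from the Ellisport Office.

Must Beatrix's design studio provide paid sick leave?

No — exception (c) applies; Beatrix's design studio is not required to provide paid sick leave.

Exception (a) does not apply: the business's age is 17 months, not under 17 months.
Exception (b)'s conditions are all satisfied: a current Category E Exemption Letter is held; the reportable unit count is 93, under the 100 limit. Turning to paragraphs (f)–(g): (f) operates against (b): a current Class 3 Notice is held. (g), which would lift (f), does not operate here — there is no Class G Waiver in force. Exception (b) does not apply.
All of (c)'s requirements are met (a current Annual Registration is held; the employer operates from a single site). As to paragraphs (h)–(n): (h) is engaged (aggregate throughput is 1,940 units, less than the 2,300 units limit), but is displaced by (i): (i) applies — a current General Registration is held. (j) operates (at least one employee exceeds 30 hours/week), but is itself disapplied by (k): (k) operates — a current Class 5 Notice is held. (l) would limit (k) — a current Schedule A Clearance is held — but (m) sets (l) aside: (m) operates against (l): the compliance score is 14 points, below the 16 points limit. (n) is inapplicable (the coverage ratio is 15%, not below 13%), so (m) stands. (c) remains available.
All of (d)'s requirements are met (the baseline figure is 375, less than the 396 limit; annual gross revenue is $660,000, under the $687,000 limit). But applying paragraph (o): (o) operates against (d): the design studio is classified under the construction sector. So (d) is unavailable.
Exception (e): a current Annual Clearance is held; no employee is paid on commission; the employer's headcount is 39, under the 40 limit — every condition holds. But applying paragraph (p): (p) is engaged — the registered capacity is 3,480 units, below the 3,750 units limit. So (e) is unavailable.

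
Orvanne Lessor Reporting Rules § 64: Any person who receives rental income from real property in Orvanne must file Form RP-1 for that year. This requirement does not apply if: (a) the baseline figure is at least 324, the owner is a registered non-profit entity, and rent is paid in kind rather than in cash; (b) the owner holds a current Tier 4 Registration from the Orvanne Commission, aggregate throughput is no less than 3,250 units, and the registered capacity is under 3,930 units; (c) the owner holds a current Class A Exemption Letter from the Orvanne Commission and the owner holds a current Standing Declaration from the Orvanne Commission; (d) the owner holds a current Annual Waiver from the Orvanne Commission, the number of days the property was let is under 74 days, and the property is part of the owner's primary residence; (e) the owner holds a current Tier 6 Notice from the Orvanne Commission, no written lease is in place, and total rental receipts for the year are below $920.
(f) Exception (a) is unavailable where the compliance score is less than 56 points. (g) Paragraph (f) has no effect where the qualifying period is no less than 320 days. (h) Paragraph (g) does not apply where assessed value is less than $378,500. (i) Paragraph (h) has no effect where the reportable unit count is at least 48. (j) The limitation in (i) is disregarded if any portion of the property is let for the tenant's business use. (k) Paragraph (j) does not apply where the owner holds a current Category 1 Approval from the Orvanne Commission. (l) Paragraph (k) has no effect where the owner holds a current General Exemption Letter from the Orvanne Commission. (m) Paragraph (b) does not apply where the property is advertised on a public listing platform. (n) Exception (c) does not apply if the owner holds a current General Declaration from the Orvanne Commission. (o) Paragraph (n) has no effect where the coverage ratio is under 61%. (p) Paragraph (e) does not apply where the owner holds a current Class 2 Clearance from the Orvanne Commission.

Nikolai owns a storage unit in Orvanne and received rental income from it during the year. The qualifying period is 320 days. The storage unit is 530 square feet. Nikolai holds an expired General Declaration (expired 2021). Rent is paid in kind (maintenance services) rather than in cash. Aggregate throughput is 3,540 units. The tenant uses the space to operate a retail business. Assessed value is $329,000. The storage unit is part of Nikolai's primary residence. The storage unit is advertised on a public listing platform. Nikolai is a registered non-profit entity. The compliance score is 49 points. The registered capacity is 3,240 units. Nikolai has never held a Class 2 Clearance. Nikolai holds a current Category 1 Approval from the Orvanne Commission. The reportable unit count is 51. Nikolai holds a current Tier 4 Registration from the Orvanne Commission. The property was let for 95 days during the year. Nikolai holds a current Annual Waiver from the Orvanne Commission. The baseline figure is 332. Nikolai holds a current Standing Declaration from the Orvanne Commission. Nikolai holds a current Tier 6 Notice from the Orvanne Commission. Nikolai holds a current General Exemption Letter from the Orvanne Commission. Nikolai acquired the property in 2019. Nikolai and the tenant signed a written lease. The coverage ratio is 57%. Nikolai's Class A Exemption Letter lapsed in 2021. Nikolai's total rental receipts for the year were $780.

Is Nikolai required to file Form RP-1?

Yes — Nikolai must file Form RP-1.

All of (a)'s requirements are met (the baseline figure is 332, meeting the 324 threshold; Nikolai is a registered non-profit; rent is paid in kind). But: (f) applies — the compliance score is 49 points, less than the 56 points limit. (g) would limit (f) — the qualifying period is 320 days, meeting the 320 days threshold — but (h) sets (g) aside: (h) operates against (g): assessed value is $329,000, less than the $378,500 limit. (i) is triggered (the reportable unit count is 51, meeting the 48 threshold), but is itself disapplied by (j): (j) operates against (i): the space is let for business use. (k) is engaged (a current Category 1 Approval is held), but is itself disapplied by (l): (l) operates against (k): a current General Exemption Letter is held. So (a) is unavailable.
All of (b)'s requirements are met (a current Tier 4 Registration is held; aggregate throughput is 3,540 units, meeting the 3,250 units threshold; the registered capacity is 3,240 units, under the 3,930 units limit). However, paragraph (m) must be considered: (m) is engaged — the property is publicly advertised. Exception (b) does not apply.
Exception (c) fails — no current Class A Exemption Letter is held.
Exception (d) does not apply: the number of days the property was let is 95 days, not under 74 days.
Exception (e) fails — a written lease is in place.
No exception is made out. Nikolai falls within the general rule.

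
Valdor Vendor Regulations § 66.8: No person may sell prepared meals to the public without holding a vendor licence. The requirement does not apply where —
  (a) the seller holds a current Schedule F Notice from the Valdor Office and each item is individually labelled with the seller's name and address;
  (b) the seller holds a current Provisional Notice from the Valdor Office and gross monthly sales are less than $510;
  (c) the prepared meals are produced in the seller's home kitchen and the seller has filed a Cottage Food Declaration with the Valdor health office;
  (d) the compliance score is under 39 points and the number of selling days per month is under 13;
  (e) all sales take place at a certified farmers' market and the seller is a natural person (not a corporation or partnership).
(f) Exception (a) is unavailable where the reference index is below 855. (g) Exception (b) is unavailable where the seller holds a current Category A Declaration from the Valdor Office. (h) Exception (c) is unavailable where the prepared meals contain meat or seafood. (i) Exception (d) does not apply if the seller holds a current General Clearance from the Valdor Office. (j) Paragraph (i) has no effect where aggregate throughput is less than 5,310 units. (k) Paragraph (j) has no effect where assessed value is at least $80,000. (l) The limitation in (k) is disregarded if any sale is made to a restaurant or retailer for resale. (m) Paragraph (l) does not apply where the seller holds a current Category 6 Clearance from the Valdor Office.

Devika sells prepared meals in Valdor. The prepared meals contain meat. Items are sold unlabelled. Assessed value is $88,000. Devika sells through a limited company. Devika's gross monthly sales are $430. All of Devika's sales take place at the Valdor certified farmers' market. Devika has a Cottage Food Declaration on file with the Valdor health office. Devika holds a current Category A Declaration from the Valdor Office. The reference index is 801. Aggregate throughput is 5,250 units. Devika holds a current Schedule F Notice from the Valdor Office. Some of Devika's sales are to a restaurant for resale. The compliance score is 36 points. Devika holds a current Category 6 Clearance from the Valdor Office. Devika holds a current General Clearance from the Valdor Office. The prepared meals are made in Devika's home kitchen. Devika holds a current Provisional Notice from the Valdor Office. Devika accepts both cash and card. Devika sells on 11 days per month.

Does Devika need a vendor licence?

Yes — Devika must hold a vendor licence.

Exception (a) fails — items are sold unlabelled.
Exception (b): a current Provisional Notice is held; gross monthly sales are $430, less than the $510 limit — every condition holds. Turning to paragraph (g): (g) is engaged — a current Category A Declaration is held. (b) is therefore removed.
All of (c)'s requirements are met (the prepared meals are home-kitchen produced; a Cottage Food Declaration is on file). But: (h) operates against (c): the prepared meals contain meat. So (c) is unavailable.
Exception (d): the compliance score is 36 points, under the 39 points limit; the number of selling days per month is 11, under the 13 limit — every condition holds. But applying paragraphs (i)–(m): (i) is triggered — a current General Clearance is held. (j) is engaged (aggregate throughput is 5,250 units, less than the 5,310 units limit), but is set aside by (k): (k) is engaged — assessed value is $88,000, meeting the $80,000 threshold. (l) operates (some sales are to a restaurant for resale), but yields to (m): (m) operates against (l): a current Category 6 Clearance is held. Exception (d) does not apply.
Exception (e) requires that the seller is a natural person (not a corporation or partnership); but the seller operates through a limited company, so (e) is unavailable.
No exception applies. The general rule governs.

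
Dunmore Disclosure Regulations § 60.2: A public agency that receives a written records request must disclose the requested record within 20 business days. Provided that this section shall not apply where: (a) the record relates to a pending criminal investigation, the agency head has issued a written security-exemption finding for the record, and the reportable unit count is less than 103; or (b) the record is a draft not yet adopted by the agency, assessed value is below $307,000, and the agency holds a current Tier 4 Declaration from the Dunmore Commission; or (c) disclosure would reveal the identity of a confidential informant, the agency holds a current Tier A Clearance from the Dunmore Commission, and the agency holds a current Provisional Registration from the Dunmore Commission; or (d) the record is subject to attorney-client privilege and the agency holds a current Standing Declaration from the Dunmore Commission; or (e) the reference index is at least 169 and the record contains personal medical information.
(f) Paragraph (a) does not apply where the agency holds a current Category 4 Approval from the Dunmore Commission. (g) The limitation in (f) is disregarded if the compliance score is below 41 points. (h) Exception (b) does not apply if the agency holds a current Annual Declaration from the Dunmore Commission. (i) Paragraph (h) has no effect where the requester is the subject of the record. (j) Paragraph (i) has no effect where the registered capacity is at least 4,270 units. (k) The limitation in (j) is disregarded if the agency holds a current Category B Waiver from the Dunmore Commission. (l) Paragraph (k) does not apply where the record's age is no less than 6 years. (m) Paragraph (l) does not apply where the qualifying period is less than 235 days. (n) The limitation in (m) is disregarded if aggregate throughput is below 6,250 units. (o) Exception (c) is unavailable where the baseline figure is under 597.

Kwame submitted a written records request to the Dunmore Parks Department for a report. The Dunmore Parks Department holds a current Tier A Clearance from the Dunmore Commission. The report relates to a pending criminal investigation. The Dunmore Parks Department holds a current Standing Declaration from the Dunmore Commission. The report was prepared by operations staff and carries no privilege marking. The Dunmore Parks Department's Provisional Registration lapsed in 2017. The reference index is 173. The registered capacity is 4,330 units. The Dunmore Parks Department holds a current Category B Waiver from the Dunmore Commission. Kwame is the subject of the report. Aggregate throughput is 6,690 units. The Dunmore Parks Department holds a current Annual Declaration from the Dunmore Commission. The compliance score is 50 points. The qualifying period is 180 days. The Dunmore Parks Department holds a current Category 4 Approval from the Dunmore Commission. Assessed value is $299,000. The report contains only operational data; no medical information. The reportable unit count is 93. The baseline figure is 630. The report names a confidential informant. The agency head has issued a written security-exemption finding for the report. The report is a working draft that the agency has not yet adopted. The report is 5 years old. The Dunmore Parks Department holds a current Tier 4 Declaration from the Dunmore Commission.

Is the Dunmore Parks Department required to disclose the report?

Exception (a): the report relates to a pending investigation; a written security-exemption finding has been issued; the reportable unit count is 93, less than the 103 limit — every condition holds. Turning to paragraphs (f)–(g): (f) operates against (a): a current Category 4 Approval is held. (g) is not triggered (the compliance score is 50 points, not below 41 points), so (f) stands. So (a) is unavailable.
Exception (b) is satisfied on its face — the report is an unadopted draft; assessed value is $299,000, below the $307,000 limit; a current Tier 4 Declaration is held. Applying paragraphs (h)–(n): (h) applies (a current Annual Declaration is held), but yields to (i): (i) is triggered — Kwame is the subject of the report. (j) is triggered (the registered capacity is 4,330 units, meeting the 4,270 units threshold), but is overridden by (k): (k) operates against (j): a current Category B Waiver is held. (l) is inapplicable (the record's age is 5 years, short of 6 years), so (k) stands. (b) remains available.
Exception (c) requires that the agency holds a current Provisional Registration from the Dunmore Commission; but no current Provisional Registration is held, so (c) is unavailable.
Exception (d) does not apply: the report carries no privilege marking.
Exception (e) fails — the report contains only operational data.

No — exception (b) applies; the Dunmore Parks Department is not required to disclose the report.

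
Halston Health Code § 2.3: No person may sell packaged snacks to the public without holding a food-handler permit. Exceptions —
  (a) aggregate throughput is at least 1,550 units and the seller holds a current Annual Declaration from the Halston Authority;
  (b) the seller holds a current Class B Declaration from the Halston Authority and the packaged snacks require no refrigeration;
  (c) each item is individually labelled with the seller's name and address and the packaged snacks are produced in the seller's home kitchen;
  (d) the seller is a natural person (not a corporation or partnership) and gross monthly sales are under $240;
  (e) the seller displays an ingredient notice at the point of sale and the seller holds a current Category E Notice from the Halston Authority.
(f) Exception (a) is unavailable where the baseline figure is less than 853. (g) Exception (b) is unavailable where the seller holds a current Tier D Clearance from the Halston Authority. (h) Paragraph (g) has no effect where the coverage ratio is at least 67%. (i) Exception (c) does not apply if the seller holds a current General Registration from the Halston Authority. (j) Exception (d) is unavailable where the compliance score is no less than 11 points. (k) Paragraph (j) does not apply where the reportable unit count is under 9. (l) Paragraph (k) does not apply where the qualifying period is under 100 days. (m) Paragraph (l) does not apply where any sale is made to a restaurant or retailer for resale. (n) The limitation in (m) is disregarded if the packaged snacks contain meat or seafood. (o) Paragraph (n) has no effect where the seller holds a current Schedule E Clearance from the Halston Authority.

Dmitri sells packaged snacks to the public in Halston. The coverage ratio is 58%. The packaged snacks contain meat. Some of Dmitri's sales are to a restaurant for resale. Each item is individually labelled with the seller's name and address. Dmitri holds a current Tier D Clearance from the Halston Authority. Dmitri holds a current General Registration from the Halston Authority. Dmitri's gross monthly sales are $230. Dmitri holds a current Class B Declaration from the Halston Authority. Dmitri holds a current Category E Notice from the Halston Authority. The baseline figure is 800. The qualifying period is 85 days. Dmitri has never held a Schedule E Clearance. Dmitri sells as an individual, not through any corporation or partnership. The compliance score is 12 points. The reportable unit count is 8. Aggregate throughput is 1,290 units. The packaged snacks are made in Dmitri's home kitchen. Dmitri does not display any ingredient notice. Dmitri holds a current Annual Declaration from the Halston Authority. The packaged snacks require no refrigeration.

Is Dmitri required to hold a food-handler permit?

Yes — Dmitri must hold a food-handler permit.

Exception (a) fails — aggregate throughput is 1,290 units, short of 1,550 units.
Exception (b): a current Class B Declaration is held; the packaged snacks are shelf-stable — every condition holds. Turning to paragraphs (g)–(h): (g) operates against (b): a current Tier D Clearance is held. (h), which would lift (g), is not triggered — the coverage ratio is 58%, short of 67%. So (b) is unavailable.
Exception (c): items are individually labelled; the packaged snacks are home-kitchen produced — every condition holds. But: (i) operates against (c): a current General Registration is held. (c) is therefore removed.
Exception (d) is satisfied on its face — the seller is a natural person; gross monthly sales are $230, under the $240 limit. But applying paragraphs (j)–(o): (j) applies — the compliance score is 12 points, meeting the 11 points threshold. (k) is triggered (the reportable unit count is 8, under the 9 limit), but is overridden by (l): (l) applies — the qualifying period is 85 days, under the 100 days limit. (m) operates (some sales are to a restaurant for resale), but yields to (n): (n) operates against (m): the packaged snacks contain meat. (o), which would lift (n), is not engaged — there is no Schedule E Clearance in force. So (d) is unavailable.
Exception (e) requires that the seller displays an ingredient notice at the point of sale; but no ingredient notice is displayed, so (e) is unavailable.
Every exception is unavailable, so the rule governs.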